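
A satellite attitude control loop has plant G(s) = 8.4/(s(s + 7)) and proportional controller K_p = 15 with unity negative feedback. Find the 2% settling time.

From 1 + K_pG(s) = 0: s² + 7s + 126 = 0 ⇒ ω_n = 11.22, ζ = 0.3118.
2% settling time T_s ≈ 4/(ζω_n) = 4/3.5 = 1.14 s.

T_s ≈ 1.14 s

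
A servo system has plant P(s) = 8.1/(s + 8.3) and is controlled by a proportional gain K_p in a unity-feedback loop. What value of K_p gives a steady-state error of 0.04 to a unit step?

The loop is type 0, so e_ss(step) = 1/(1 + K_pos) with K_pos = K_p·P(0).
P(0) = 0.9759. Require 1/(1 + K_p·0.9759) = 0.04, so 1 + 0.9759·K_p = 25.
K_p = (25 − 1)/0.9759 = 24.6.

K_p = 24.6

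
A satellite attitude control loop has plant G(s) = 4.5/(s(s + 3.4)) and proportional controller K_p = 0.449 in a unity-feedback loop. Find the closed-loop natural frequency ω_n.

ω_n = 1.42 rad/s

The closed-loop denominator is s(s+3.4) + 0.449·4.5 = s² + 3.4s + 2.021.
Matching s² + 2ζω_n s + ω_n²: ω_n = √2.021 = 1.421 rad/s and 2ζω_n = 3.4, so ζ = 3.4/(2·1.421) = 1.2.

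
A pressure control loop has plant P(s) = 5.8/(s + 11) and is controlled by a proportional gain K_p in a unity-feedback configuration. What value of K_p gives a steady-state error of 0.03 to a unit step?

Steady-state error for a unit step on this type-0 loop is 1/(1 + K_p·P(0)).
P(0) = 0.5273. Require 1/(1 + K_p·0.5273) = 0.03, so 1 + 0.5273·K_p = 33.33.
K_p = (33.33 − 1)/0.5273 = 61.3.

K_p = 61.3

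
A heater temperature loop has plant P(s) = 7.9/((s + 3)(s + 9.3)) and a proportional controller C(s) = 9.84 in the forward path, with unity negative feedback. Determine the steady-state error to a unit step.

0.264

The loop is type 0. Static position error constant K_pos = C(0)·P(0) = 9.84·0.2832 = 2.786.
Steady-state error to a unit step: e_ss = 1/(1+K_pos) = 1/3.786 = 0.264.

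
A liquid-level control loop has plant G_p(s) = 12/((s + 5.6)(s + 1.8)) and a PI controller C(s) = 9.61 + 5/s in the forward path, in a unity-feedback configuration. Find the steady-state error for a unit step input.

The open loop C(s)G_p(s) has a pole at the origin (type 1), so the static position error constant is infinite and e_ss = 1/(1+∞) = 0.

0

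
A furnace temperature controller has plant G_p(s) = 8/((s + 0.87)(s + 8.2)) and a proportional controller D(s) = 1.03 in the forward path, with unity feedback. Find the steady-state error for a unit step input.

The loop is type 0. Static position error constant K_pos = D(0)·G_p(0) = 1.03·1.121 = 1.155.
Steady-state error to a unit step: e_ss = 1/(1+K_pos) = 1/2.155 = 0.464.

0.464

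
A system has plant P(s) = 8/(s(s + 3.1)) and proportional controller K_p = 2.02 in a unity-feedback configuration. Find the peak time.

From 1 + K_pP(s) = 0: s² + 3.1s + 16.16 = 0 ⇒ ω_n = 4.02, ζ = 0.3856.
Damped frequency ω_d = ω_n√(1−ζ²) = 3.709 rad/s, so peak time T_p = π/ω_d = 0.847 s.

T_p = 0.847 s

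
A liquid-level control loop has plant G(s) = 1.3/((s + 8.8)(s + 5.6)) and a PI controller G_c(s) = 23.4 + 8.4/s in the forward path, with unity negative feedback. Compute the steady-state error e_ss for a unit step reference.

The open loop G_c(s)G(s) has a pole at the origin (type 1), so the static position error constant is infinite and e_ss = 1/(1+∞) = 0.

0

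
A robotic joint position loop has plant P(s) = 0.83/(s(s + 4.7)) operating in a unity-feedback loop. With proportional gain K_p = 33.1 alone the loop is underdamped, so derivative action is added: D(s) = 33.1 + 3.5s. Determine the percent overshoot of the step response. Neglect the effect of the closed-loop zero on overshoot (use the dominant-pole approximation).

Forward path: (33.1 + 3.5s)·0.83/(s(s+4.7)). The closed-loop characteristic equation is s² + (4.7 + 0.83·3.5)s + 0.83·33.1 = 0.
That is s² + 7.605s + 27.47 = 0, so ω_n = 5.241 rad/s and ζ = 7.605/(2·5.241) = 0.7255.
%OS = 100·exp(−πζ/√(1−ζ²)) = 3.65%.

3.65%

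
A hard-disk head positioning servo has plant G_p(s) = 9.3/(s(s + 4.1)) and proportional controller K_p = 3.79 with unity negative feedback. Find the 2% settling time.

T_s ≈ 1.95 s

The closed-loop denominator s² + 4.1s + 35.25 gives ω_n = √35.25 = 5.937 and ζ = 4.1/(2ω_n) = 0.3453.
2% settling time T_s ≈ 4/(ζω_n) = 4/2.05 = 1.95 s.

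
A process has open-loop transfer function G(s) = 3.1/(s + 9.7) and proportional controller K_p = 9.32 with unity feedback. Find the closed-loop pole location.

Closed-loop transfer function: T(s) = K_p·G(s)/(1 + K_p·G(s)) = 28.89/(s + 9.7 + 28.89) = 28.89/(s + 38.59).
The closed-loop pole is at s = −38.59.

s = -38.59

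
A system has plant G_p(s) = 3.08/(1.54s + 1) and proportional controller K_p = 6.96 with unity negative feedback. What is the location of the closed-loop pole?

Closed loop: T(s) = K_p·G_p/(1+K_p·G_p) = 21.44/(1.54s + 1 + 21.44), with pole at s = −(1 + 21.44)/1.54 = −14.57.

s = -14.57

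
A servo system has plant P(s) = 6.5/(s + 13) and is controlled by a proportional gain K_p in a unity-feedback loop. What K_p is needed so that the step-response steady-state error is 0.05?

K_p = 38

Steady-state error for a unit step on this type-0 loop is 1/(1 + K_p·P(0)).
P(0) = 0.5. Require 1/(1 + K_p·0.5) = 0.05, so 1 + 0.5·K_p = 20.
K_p = (20 − 1)/0.5 = 38.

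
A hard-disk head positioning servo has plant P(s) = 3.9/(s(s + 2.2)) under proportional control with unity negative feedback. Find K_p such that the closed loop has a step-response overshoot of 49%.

From %OS = 100·exp(−πζ/√(1−ζ²)) = 49%, ζ = −ln(0.49)/√(π²+ln²(0.49)) = 0.2214.
Characteristic equation s² + 2.2s + 3.9K_p = 0 gives ζ = 2.2/(2√(3.9K_p)).
Setting ζ = 0.2214: √(3.9K_p) = 2.2/(2·0.2214) = 4.968, so K_p = 24.68/3.9 = 6.33.

K_p = 6.33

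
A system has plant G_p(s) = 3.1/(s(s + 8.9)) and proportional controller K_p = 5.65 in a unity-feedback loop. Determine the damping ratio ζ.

The closed-loop denominator is s(s+8.9) + 5.65·3.1 = s² + 8.9s + 17.52.
Matching s² + 2ζω_n s + ω_n²: ω_n = √17.52 = 4.185 rad/s and 2ζω_n = 8.9, so ζ = 8.9/(2·4.185) = 1.06.

ζ = 1.06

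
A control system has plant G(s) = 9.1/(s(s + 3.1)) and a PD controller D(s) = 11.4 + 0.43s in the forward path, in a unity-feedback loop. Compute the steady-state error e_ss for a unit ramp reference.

The loop has one pole at the origin (type 1). Velocity error constant K_v = lim_{s→0} s·D(s)G(s) = 11.4·9.1/3.1 = 33.46.
Steady-state error to a unit ramp: e_ss = 1/K_v = 0.0299.

0.0299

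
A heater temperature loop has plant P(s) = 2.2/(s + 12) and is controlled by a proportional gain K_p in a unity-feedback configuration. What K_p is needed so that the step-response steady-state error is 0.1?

For a type-0 loop with proportional control, e_ss = 1/(1 + K_p·P(0)).
P(0) = 0.1833. Require 1/(1 + K_p·0.1833) = 0.1, so 1 + 0.1833·K_p = 10.
K_p = (10 − 1)/0.1833 = 49.1.

K_p = 49.1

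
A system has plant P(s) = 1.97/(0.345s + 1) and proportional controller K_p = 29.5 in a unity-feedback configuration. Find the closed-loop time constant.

Closed loop: T(s) = K_p·P/(1+K_p·P) = 58.12/(0.345s + 1 + 58.12), with pole at s = −(1 + 58.12)/0.345 = −171.3.
Closed-loop time constant τ = 1/171.3 = 0.00584 s.

τ = 0.00584 s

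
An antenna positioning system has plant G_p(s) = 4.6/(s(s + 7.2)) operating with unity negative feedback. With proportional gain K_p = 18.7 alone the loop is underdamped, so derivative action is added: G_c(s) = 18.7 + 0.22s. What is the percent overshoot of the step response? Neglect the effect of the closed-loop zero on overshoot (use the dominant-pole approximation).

Forward path: (18.7 + 0.22s)·4.6/(s(s+7.2)). The closed-loop characteristic equation is s² + (7.2 + 4.6·0.22)s + 4.6·18.7 = 0.
That is s² + 8.212s + 86.02 = 0, so ω_n = 9.275 rad/s and ζ = 8.212/(2·9.275) = 0.4427.
%OS = 100·exp(−πζ/√(1−ζ²)) = 21.2%.

21.2%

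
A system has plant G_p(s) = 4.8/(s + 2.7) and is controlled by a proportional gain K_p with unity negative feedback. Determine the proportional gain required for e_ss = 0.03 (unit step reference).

K_p = 18.2

The loop is type 0, so e_ss(step) = 1/(1 + K_pos) with K_pos = K_p·G_p(0).
G_p(0) = 1.778. Require 1/(1 + K_p·1.778) = 0.03, so 1 + 1.778·K_p = 33.33.
K_p = (33.33 − 1)/1.778 = 18.2.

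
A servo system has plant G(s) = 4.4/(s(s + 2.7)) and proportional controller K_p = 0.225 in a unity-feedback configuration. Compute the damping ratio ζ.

1 + K_p·G(s) = 0 gives s² + 2.7s + 0.99 = 0.
So ω_n² = 0.99 ⇒ ω_n = 0.995 rad/s, and ζ = 2.7/(2ω_n) = 1.36.

ζ = 1.36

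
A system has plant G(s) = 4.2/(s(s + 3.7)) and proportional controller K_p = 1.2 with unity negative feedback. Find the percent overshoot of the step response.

The closed-loop denominator s² + 3.7s + 5.04 gives ω_n = √5.04 = 2.245 and ζ = 3.7/(2ω_n) = 0.8241.
%OS = 100·exp(−πζ/√(1−ζ²)) = 100·exp(−π·0.8241/√0.3209) = 1.04%.

1.04%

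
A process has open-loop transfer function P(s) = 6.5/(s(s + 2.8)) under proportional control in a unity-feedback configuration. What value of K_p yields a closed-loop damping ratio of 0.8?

Closed-loop characteristic equation: s² + 2.8s + K_p·6.5 = 0.
So ω_n = √(6.5K_p) and 2ζω_n = 2.8, giving ζ = 2.8/(2√(6.5K_p)).
Setting ζ = 0.8: √(6.5K_p) = 2.8/(2·0.8) = 1.75, so K_p = 3.062/6.5 = 0.471.

K_p = 0.471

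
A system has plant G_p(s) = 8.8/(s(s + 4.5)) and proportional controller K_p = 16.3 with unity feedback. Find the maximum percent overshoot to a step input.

From 1 + K_pG_p(s) = 0: s² + 4.5s + 143.4 = 0 ⇒ ω_n = 11.98, ζ = 0.1879.
%OS = 100·exp(−πζ/√(1−ζ²)) = 100·exp(−π·0.1879/√0.9647) = 54.8%.

54.8%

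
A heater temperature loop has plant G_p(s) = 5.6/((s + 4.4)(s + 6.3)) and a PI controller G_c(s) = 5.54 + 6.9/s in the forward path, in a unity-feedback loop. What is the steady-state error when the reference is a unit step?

0

The open loop G_c(s)G_p(s) has a pole at the origin (type 1), so the static position error constant is infinite and e_ss = 1/(1+∞) = 0.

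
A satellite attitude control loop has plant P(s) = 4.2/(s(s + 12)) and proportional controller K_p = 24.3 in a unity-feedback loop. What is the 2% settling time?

From 1 + K_pP(s) = 0: s² + 12s + 102.1 = 0 ⇒ ω_n = 10.1, ζ = 0.5939.
2% settling time T_s ≈ 4/(ζω_n) = 4/6 = 0.667 s.

T_s ≈ 0.667 s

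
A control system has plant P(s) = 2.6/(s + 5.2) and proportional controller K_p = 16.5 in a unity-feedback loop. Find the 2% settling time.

Closed-loop transfer function: T(s) = K_p·P(s)/(1 + K_p·P(s)) = 42.9/(s + 5.2 + 42.9) = 42.9/(s + 48.1).
Time constant τ = 1/48.1 = 0.02079 s, so the 2% settling time is about 4τ = 0.0832 s.

T_s ≈ 0.0832 s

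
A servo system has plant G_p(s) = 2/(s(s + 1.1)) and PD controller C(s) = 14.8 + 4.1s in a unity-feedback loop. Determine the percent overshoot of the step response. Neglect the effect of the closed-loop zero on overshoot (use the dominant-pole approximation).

Forward path: (14.8 + 4.1s)·2/(s(s+1.1)). The closed-loop characteristic equation is s² + (1.1 + 2·4.1)s + 2·14.8 = 0.
That is s² + 9.3s + 29.6 = 0, so ω_n = 5.441 rad/s and ζ = 9.3/(2·5.441) = 0.8547.
%OS = 100·exp(−πζ/√(1−ζ²)) = 0.567%.

0.567%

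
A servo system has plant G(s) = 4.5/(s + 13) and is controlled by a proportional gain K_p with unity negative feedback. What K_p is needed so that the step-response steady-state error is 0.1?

The loop is type 0, so e_ss(step) = 1/(1 + K_pos) with K_pos = K_p·G(0).
G(0) = 0.3462. Require 1/(1 + K_p·0.3462) = 0.1, so 1 + 0.3462·K_p = 10.
K_p = (10 − 1)/0.3462 = 26.

K_p = 26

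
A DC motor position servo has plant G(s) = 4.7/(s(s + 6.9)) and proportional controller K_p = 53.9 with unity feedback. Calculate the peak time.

Closed-loop characteristic equation: s² + 6.9s + 253.3 = 0, so ω_n = 15.92 rad/s and ζ = 6.9/(2·15.92) = 0.2168.
Damped frequency ω_d = ω_n√(1−ζ²) = 15.54 rad/s, so peak time T_p = π/ω_d = 0.202 s.

T_p = 0.202 s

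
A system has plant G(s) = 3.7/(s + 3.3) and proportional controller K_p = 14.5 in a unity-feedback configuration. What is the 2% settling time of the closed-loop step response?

Closed-loop transfer function: T(s) = K_p·G(s)/(1 + K_p·G(s)) = 53.65/(s + 3.3 + 53.65) = 53.65/(s + 56.95).
Time constant τ = 1/56.95 = 0.01756 s, so the 2% settling time is about 4τ = 0.0702 s.

T_s ≈ 0.0702 s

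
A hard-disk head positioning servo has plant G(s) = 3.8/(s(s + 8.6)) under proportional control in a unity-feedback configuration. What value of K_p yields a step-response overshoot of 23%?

From %OS = 100·exp(−πζ/√(1−ζ²)) = 23%, ζ = −ln(0.23)/√(π²+ln²(0.23)) = 0.4237.
Characteristic equation s² + 8.6s + 3.8K_p = 0 gives ζ = 8.6/(2√(3.8K_p)).
Setting ζ = 0.4237: √(3.8K_p) = 8.6/(2·0.4237) = 10.15, so K_p = 103/3.8 = 27.1.

K_p = 27.1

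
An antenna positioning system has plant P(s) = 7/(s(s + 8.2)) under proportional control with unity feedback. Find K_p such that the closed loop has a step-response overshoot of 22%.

From %OS = 100·exp(−πζ/√(1−ζ²)) = 22%, ζ = −ln(0.22)/√(π²+ln²(0.22)) = 0.4342.
Characteristic equation s² + 8.2s + 7K_p = 0 gives ζ = 8.2/(2√(7K_p)).
Setting ζ = 0.4342: √(7K_p) = 8.2/(2·0.4342) = 9.443, so K_p = 89.18/7 = 12.7.

K_p = 12.7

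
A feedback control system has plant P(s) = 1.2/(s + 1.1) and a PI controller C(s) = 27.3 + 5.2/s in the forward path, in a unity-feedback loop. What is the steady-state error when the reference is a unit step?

0

The open loop C(s)P(s) has a pole at the origin (type 1), so the static position error constant is infinite and e_ss = 1/(1+∞) = 0.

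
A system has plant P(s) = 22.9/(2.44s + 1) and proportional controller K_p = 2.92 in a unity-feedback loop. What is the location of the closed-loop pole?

Closed loop: T(s) = K_p·P/(1+K_p·P) = 66.87/(2.44s + 1 + 66.87), with pole at s = −(1 + 66.87)/2.44 = −27.81.

s = -27.81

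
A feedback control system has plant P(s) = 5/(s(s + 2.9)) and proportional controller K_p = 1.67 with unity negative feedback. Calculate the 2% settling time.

T_s ≈ 2.76 s

The closed-loop denominator s² + 2.9s + 8.35 gives ω_n = √8.35 = 2.89 and ζ = 2.9/(2ω_n) = 0.5018.
2% settling time T_s ≈ 4/(ζω_n) = 4/1.45 = 2.76 s.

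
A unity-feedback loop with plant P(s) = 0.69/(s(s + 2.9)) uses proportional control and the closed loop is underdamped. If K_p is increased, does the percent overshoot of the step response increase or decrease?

increase

ζ = 2.9/(2√(0.69K_p)) decreases as K_p grows; lower damping means more overshoot.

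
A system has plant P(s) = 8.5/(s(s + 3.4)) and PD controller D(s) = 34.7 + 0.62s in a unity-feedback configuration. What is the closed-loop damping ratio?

ζ = 0.252

Forward path: (34.7 + 0.62s)·8.5/(s(s+3.4)). The closed-loop characteristic equation is s² + (3.4 + 8.5·0.62)s + 8.5·34.7 = 0.
That is s² + 8.67s + 295 = 0, so ω_n = 17.17 rad/s and ζ = 8.67/(2·17.17) = 0.2524.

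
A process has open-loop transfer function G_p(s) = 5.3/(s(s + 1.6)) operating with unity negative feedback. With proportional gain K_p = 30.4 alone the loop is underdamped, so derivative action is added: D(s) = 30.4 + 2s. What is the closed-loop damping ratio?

Forward path: (30.4 + 2s)·5.3/(s(s+1.6)). The closed-loop characteristic equation is s² + (1.6 + 5.3·2)s + 5.3·30.4 = 0.
That is s² + 12.2s + 161.1 = 0, so ω_n = 12.69 rad/s and ζ = 12.2/(2·12.69) = 0.4806.

ζ = 0.481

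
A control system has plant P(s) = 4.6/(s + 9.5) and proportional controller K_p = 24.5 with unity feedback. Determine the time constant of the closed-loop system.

Closed-loop transfer function: T(s) = K_p·P(s)/(1 + K_p·P(s)) = 112.7/(s + 9.5 + 112.7) = 112.7/(s + 122.2).
Time constant τ = 1/122.2 = 0.00818 s.

τ = 0.00818 s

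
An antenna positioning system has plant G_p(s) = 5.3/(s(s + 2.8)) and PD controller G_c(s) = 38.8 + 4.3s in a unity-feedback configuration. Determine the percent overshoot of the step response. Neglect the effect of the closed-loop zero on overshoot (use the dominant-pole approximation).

0.201%

Forward path: (38.8 + 4.3s)·5.3/(s(s+2.8)). The closed-loop characteristic equation is s² + (2.8 + 5.3·4.3)s + 5.3·38.8 = 0.
That is s² + 25.59s + 205.6 = 0, so ω_n = 14.34 rad/s and ζ = 25.59/(2·14.34) = 0.8922.
%OS = 100·exp(−πζ/√(1−ζ²)) = 0.201%.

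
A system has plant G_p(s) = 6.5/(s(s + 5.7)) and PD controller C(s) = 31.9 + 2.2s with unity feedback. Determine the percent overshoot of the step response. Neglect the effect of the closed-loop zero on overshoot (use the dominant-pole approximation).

Forward path: (31.9 + 2.2s)·6.5/(s(s+5.7)). The closed-loop characteristic equation is s² + (5.7 + 6.5·2.2)s + 6.5·31.9 = 0.
That is s² + 20s + 207.3 = 0, so ω_n = 14.4 rad/s and ζ = 20/(2·14.4) = 0.6945.
%OS = 100·exp(−πζ/√(1−ζ²)) = 4.82%.

4.82%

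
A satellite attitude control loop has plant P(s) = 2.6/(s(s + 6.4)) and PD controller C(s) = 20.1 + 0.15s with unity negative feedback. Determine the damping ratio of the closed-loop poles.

Forward path: (20.1 + 0.15s)·2.6/(s(s+6.4)). The closed-loop characteristic equation is s² + (6.4 + 2.6·0.15)s + 2.6·20.1 = 0.
That is s² + 6.79s + 52.26 = 0, so ω_n = 7.229 rad/s and ζ = 6.79/(2·7.229) = 0.4696.

ζ = 0.47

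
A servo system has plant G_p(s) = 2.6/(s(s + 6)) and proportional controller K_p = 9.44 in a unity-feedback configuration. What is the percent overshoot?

9.16%

Closed-loop characteristic equation: s² + 6s + 24.54 = 0, so ω_n = 4.954 rad/s and ζ = 6/(2·4.954) = 0.6055.
%OS = 100·exp(−πζ/√(1−ζ²)) = 100·exp(−π·0.6055/√0.6333) = 9.16%.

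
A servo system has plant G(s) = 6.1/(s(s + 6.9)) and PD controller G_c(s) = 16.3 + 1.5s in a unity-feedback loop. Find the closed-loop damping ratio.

Forward path: (16.3 + 1.5s)·6.1/(s(s+6.9)). The closed-loop characteristic equation is s² + (6.9 + 6.1·1.5)s + 6.1·16.3 = 0.
That is s² + 16.05s + 99.43 = 0, so ω_n = 9.971 rad/s and ζ = 16.05/(2·9.971) = 0.8048.

ζ = 0.805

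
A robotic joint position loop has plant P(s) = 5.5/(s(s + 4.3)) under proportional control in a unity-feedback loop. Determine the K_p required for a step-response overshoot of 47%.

K_p = 15.4

From %OS = 100·exp(−πζ/√(1−ζ²)) = 47%, ζ = −ln(0.47)/√(π²+ln²(0.47)) = 0.2337.
Characteristic equation s² + 4.3s + 5.5K_p = 0 gives ζ = 4.3/(2√(5.5K_p)).
Setting ζ = 0.2337: √(5.5K_p) = 4.3/(2·0.2337) = 9.201, so K_p = 84.65/5.5 = 15.4.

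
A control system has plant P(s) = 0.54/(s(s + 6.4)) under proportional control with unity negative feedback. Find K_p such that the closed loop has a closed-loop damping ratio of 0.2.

K_p = 474

Closed-loop characteristic equation: s² + 6.4s + K_p·0.54 = 0.
So ω_n = √(0.54K_p) and 2ζω_n = 6.4, giving ζ = 6.4/(2√(0.54K_p)).
Setting ζ = 0.2: √(0.54K_p) = 6.4/(2·0.2) = 16, so K_p = 256/0.54 = 474.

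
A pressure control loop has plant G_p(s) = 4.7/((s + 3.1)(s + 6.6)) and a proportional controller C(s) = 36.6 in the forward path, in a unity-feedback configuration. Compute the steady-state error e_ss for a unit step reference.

The loop is type 0. Static position error constant K_pos = C(0)·G_p(0) = 36.6·0.2297 = 8.408.
Steady-state error to a unit step: e_ss = 1/(1+K_pos) = 1/9.408 = 0.106.

0.106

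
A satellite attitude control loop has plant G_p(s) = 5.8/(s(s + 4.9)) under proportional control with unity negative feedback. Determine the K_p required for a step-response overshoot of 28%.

K_p = 7.34

From %OS = 100·exp(−πζ/√(1−ζ²)) = 28%, ζ = −ln(0.28)/√(π²+ln²(0.28)) = 0.3755.
Characteristic equation s² + 4.9s + 5.8K_p = 0 gives ζ = 4.9/(2√(5.8K_p)).
Setting ζ = 0.3755: √(5.8K_p) = 4.9/(2·0.3755) = 6.524, so K_p = 42.56/5.8 = 7.34.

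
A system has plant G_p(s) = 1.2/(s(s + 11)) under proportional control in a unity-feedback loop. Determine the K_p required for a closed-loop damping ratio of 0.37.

K_p = 184

Closed-loop characteristic equation: s² + 11s + K_p·1.2 = 0.
So ω_n = √(1.2K_p) and 2ζω_n = 11, giving ζ = 11/(2√(1.2K_p)).
Setting ζ = 0.37: √(1.2K_p) = 11/(2·0.37) = 14.86, so K_p = 221/1.2 = 184.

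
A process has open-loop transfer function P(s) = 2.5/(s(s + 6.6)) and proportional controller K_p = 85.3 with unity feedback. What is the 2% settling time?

T_s ≈ 1.21 s

Closed-loop characteristic equation: s² + 6.6s + 213.2 = 0, so ω_n = 14.6 rad/s and ζ = 6.6/(2·14.6) = 0.226.
2% settling time T_s ≈ 4/(ζω_n) = 4/3.3 = 1.21 s.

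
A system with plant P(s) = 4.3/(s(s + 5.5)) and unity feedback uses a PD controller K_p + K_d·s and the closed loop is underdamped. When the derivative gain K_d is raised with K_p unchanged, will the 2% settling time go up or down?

Characteristic equation s² + (5.5 + 4.3K_d)s + 4.3K_p = 0: raising K_d increases ζω_n = (5.5+4.3K_d)/2 while the loop stays underdamped, so T_s ≈ 4/(ζω_n) decreases.

decrease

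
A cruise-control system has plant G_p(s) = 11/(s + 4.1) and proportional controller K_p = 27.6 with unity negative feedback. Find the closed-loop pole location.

s = -307.7

Closed-loop transfer function: T(s) = K_p·G_p(s)/(1 + K_p·G_p(s)) = 303.6/(s + 4.1 + 303.6) = 303.6/(s + 307.7).
The closed-loop pole is at s = −307.7.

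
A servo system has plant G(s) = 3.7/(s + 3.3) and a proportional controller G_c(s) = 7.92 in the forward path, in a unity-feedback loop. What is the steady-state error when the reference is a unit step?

The loop is type 0. Static position error constant K_pos = G_c(0)·G(0) = 7.92·1.121 = 8.88.
Steady-state error to a unit step: e_ss = 1/(1+K_pos) = 1/9.88 = 0.101.

0.101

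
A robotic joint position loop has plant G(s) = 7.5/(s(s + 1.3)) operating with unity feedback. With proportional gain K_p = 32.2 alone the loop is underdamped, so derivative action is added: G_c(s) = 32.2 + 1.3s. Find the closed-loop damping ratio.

Forward path: (32.2 + 1.3s)·7.5/(s(s+1.3)). The closed-loop characteristic equation is s² + (1.3 + 7.5·1.3)s + 7.5·32.2 = 0.
That is s² + 11.05s + 241.5 = 0, so ω_n = 15.54 rad/s and ζ = 11.05/(2·15.54) = 0.3555.

ζ = 0.356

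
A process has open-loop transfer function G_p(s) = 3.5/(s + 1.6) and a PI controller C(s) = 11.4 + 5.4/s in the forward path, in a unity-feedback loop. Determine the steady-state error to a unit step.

0

The open loop C(s)G_p(s) has a pole at the origin (type 1), so the static position error constant is infinite and e_ss = 1/(1+∞) = 0.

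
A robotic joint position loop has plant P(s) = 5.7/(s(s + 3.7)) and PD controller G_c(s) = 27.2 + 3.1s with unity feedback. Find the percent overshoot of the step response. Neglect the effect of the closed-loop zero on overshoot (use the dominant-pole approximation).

Forward path: (27.2 + 3.1s)·5.7/(s(s+3.7)). The closed-loop characteristic equation is s² + (3.7 + 5.7·3.1)s + 5.7·27.2 = 0.
That is s² + 21.37s + 155 = 0, so ω_n = 12.45 rad/s and ζ = 21.37/(2·12.45) = 0.8581.
%OS = 100·exp(−πζ/√(1−ζ²)) = 0.524%.

0.524%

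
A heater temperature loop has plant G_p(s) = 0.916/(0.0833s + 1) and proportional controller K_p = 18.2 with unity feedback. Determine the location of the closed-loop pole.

s = -212.1

Closed loop: T(s) = K_p·G_p/(1+K_p·G_p) = 16.67/(0.0833s + 1 + 16.67), with pole at s = −(1 + 16.67)/0.0833 = −212.1.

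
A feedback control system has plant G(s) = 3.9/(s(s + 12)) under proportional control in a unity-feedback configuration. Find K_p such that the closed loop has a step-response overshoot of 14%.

K_p = 32.8

From %OS = 100·exp(−πζ/√(1−ζ²)) = 14%, ζ = −ln(0.14)/√(π²+ln²(0.14)) = 0.5305.
Characteristic equation s² + 12s + 3.9K_p = 0 gives ζ = 12/(2√(3.9K_p)).
Setting ζ = 0.5305: √(3.9K_p) = 12/(2·0.5305) = 11.31, so K_p = 127.9/3.9 = 32.8.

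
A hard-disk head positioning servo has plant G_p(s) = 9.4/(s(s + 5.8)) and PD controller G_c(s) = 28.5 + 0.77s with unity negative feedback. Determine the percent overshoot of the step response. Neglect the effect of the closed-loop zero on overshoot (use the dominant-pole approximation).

25.6%

Forward path: (28.5 + 0.77s)·9.4/(s(s+5.8)). The closed-loop characteristic equation is s² + (5.8 + 9.4·0.77)s + 9.4·28.5 = 0.
That is s² + 13.04s + 267.9 = 0, so ω_n = 16.37 rad/s and ζ = 13.04/(2·16.37) = 0.3983.
%OS = 100·exp(−πζ/√(1−ζ²)) = 25.6%.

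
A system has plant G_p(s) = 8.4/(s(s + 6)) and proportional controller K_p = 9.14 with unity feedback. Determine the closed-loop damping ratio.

The closed-loop denominator is s(s+6) + 9.14·8.4 = s² + 6s + 76.78.
Matching s² + 2ζω_n s + ω_n²: ω_n = √76.78 = 8.762 rad/s and 2ζω_n = 6, so ζ = 6/(2·8.762) = 0.342.

ζ = 0.342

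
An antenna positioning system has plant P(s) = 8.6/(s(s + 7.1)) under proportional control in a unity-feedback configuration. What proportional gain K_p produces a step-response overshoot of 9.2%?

From %OS = 100·exp(−πζ/√(1−ζ²)) = 9.2%, ζ = −ln(0.092)/√(π²+ln²(0.092)) = 0.6048.
Characteristic equation s² + 7.1s + 8.6K_p = 0 gives ζ = 7.1/(2√(8.6K_p)).
Setting ζ = 0.6048: √(8.6K_p) = 7.1/(2·0.6048) = 5.87, so K_p = 34.45/8.6 = 4.01.

K_p = 4.01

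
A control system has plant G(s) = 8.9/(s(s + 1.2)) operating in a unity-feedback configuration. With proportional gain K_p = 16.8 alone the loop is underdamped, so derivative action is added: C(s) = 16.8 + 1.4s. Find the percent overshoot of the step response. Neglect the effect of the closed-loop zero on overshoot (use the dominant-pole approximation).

Forward path: (16.8 + 1.4s)·8.9/(s(s+1.2)). The closed-loop characteristic equation is s² + (1.2 + 8.9·1.4)s + 8.9·16.8 = 0.
That is s² + 13.66s + 149.5 = 0, so ω_n = 12.23 rad/s and ζ = 13.66/(2·12.23) = 0.5586.
%OS = 100·exp(−πζ/√(1−ζ²)) = 12.1%.

12.1%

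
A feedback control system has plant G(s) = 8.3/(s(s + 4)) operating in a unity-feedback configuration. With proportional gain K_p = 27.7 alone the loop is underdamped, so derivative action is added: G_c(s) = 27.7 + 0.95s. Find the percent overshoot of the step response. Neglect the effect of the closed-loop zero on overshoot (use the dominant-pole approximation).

Forward path: (27.7 + 0.95s)·8.3/(s(s+4)). The closed-loop characteristic equation is s² + (4 + 8.3·0.95)s + 8.3·27.7 = 0.
That is s² + 11.89s + 229.9 = 0, so ω_n = 15.16 rad/s and ζ = 11.89/(2·15.16) = 0.3919.
%OS = 100·exp(−πζ/√(1−ζ²)) = 26.2%.

26.2%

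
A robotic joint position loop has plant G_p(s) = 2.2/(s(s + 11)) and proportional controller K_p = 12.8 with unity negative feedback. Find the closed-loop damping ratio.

ζ = 1.04

The closed-loop denominator is s(s+11) + 12.8·2.2 = s² + 11s + 28.16.
So ω_n² = 28.16 ⇒ ω_n = 5.307 rad/s, and ζ = 11/(2ω_n) = 1.04.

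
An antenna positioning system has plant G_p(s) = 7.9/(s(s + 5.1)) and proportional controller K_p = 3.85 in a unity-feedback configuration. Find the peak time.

T_p = 0.642 s

Closed-loop characteristic equation: s² + 5.1s + 30.42 = 0, so ω_n = 5.515 rad/s and ζ = 5.1/(2·5.515) = 0.4624.
Damped frequency ω_d = ω_n√(1−ζ²) = 4.89 rad/s, so peak time T_p = π/ω_d = 0.642 s.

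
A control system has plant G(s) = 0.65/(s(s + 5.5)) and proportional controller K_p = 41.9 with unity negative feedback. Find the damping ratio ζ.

ζ = 0.527

The closed-loop denominator is s(s+5.5) + 41.9·0.65 = s² + 5.5s + 27.23.
Matching s² + 2ζω_n s + ω_n²: ω_n = √27.23 = 5.219 rad/s and 2ζω_n = 5.5, so ζ = 5.5/(2·5.219) = 0.527.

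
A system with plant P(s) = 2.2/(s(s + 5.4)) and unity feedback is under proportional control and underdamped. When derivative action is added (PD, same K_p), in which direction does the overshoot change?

decrease

The derivative term adds K·K_d to the s-coefficient of the characteristic equation, raising 2ζω_n while ω_n is unchanged; ζ increases, so overshoot decreases.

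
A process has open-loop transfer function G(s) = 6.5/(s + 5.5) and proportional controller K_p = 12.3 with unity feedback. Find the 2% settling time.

T_s ≈ 0.0468 s

Closed-loop transfer function: T(s) = K_p·G(s)/(1 + K_p·G(s)) = 79.95/(s + 5.5 + 79.95) = 79.95/(s + 85.45).
Time constant τ = 1/85.45 = 0.0117 s, so the 2% settling time is about 4τ = 0.0468 s.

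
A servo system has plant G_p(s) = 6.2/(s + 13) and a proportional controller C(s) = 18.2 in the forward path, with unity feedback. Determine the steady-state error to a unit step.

0.103

The loop is type 0. Static position error constant K_pos = C(0)·G_p(0) = 18.2·0.4769 = 8.68.
Steady-state error to a unit step: e_ss = 1/(1+K_pos) = 1/9.68 = 0.103.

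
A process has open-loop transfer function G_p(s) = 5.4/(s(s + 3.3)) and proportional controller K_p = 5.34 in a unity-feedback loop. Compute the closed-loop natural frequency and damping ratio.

ω_n = 5.37 rad/s, ζ = 0.307

1 + K_p·G_p(s) = 0 gives s² + 3.3s + 28.84 = 0.
So ω_n² = 28.84 ⇒ ω_n = 5.37 rad/s, and ζ = 3.3/(2ω_n) = 0.307.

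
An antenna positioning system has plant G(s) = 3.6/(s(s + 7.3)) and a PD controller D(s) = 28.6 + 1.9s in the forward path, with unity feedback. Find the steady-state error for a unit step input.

The open loop D(s)G(s) has a pole at the origin (type 1), so the static position error constant is infinite and e_ss = 1/(1+∞) = 0.

0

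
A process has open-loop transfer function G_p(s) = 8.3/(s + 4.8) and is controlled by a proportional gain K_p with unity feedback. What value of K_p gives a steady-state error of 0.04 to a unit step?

For a type-0 loop with proportional control, e_ss = 1/(1 + K_p·G_p(0)).
G_p(0) = 1.729. Require 1/(1 + K_p·1.729) = 0.04, so 1 + 1.729·K_p = 25.
K_p = (25 − 1)/1.729 = 13.9.

K_p = 13.9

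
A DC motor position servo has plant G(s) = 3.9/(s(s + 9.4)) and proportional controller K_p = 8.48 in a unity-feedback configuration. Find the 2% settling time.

T_s ≈ 0.851 s

Closed-loop characteristic equation: s² + 9.4s + 33.07 = 0, so ω_n = 5.751 rad/s and ζ = 9.4/(2·5.751) = 0.8173.
2% settling time T_s ≈ 4/(ζω_n) = 4/4.7 = 0.851 s.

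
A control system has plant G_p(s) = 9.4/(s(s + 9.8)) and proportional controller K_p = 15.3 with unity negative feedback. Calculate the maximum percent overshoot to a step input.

The closed-loop denominator s² + 9.8s + 143.8 gives ω_n = √143.8 = 11.99 and ζ = 9.8/(2ω_n) = 0.4086.
%OS = 100·exp(−πζ/√(1−ζ²)) = 100·exp(−π·0.4086/√0.8331) = 24.5%.

24.5%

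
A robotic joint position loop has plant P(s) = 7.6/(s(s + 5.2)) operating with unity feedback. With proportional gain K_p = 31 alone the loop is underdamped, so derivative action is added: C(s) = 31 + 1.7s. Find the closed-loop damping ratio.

ζ = 0.59

Forward path: (31 + 1.7s)·7.6/(s(s+5.2)). The closed-loop characteristic equation is s² + (5.2 + 7.6·1.7)s + 7.6·31 = 0.
That is s² + 18.12s + 235.6 = 0, so ω_n = 15.35 rad/s and ζ = 18.12/(2·15.35) = 0.5903.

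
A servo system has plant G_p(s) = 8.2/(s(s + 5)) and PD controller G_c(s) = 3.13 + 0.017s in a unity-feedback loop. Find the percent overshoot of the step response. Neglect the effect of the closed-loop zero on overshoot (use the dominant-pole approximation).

15.7%

Forward path: (3.13 + 0.017s)·8.2/(s(s+5)). The closed-loop characteristic equation is s² + (5 + 8.2·0.017)s + 8.2·3.13 = 0.
That is s² + 5.139s + 25.67 = 0, so ω_n = 5.066 rad/s and ζ = 5.139/(2·5.066) = 0.5072.
%OS = 100·exp(−πζ/√(1−ζ²)) = 15.7%.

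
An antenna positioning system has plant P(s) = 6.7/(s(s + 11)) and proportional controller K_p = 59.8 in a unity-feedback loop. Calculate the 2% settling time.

T_s ≈ 0.727 s

The closed-loop denominator s² + 11s + 400.7 gives ω_n = √400.7 = 20.02 and ζ = 11/(2ω_n) = 0.2748.
2% settling time T_s ≈ 4/(ζω_n) = 4/5.5 = 0.727 s.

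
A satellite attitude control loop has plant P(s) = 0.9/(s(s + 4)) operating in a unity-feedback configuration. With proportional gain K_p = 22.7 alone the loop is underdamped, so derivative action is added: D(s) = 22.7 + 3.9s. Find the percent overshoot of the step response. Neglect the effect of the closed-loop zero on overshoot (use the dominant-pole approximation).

Forward path: (22.7 + 3.9s)·0.9/(s(s+4)). The closed-loop characteristic equation is s² + (4 + 0.9·3.9)s + 0.9·22.7 = 0.
That is s² + 7.51s + 20.43 = 0, so ω_n = 4.52 rad/s and ζ = 7.51/(2·4.52) = 0.8308.
%OS = 100·exp(−πζ/√(1−ζ²)) = 0.92%.

0.92%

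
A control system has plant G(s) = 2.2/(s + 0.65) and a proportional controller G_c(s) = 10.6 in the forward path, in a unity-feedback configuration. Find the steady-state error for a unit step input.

The loop is type 0. Static position error constant K_pos = G_c(0)·G(0) = 10.6·3.385 = 35.88.
Steady-state error to a unit step: e_ss = 1/(1+K_pos) = 1/36.88 = 0.0271.

0.0271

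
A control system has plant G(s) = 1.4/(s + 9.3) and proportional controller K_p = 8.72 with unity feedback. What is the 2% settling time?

Closed-loop transfer function: T(s) = K_p·G(s)/(1 + K_p·G(s)) = 12.21/(s + 9.3 + 12.21) = 12.21/(s + 21.51).
Time constant τ = 1/21.51 = 0.04649 s, so the 2% settling time is about 4τ = 0.186 s.

T_s ≈ 0.186 s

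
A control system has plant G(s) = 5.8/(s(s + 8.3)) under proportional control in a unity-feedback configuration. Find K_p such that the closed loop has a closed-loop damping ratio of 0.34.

K_p = 25.7

Closed-loop characteristic equation: s² + 8.3s + K_p·5.8 = 0.
So ω_n = √(5.8K_p) and 2ζω_n = 8.3, giving ζ = 8.3/(2√(5.8K_p)).
Setting ζ = 0.34: √(5.8K_p) = 8.3/(2·0.34) = 12.21, so K_p = 149/5.8 = 25.7.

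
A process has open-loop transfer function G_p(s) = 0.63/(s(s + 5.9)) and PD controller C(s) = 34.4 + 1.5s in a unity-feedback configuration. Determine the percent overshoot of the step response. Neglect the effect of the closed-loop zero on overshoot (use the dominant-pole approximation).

3.31%

Forward path: (34.4 + 1.5s)·0.63/(s(s+5.9)). The closed-loop characteristic equation is s² + (5.9 + 0.63·1.5)s + 0.63·34.4 = 0.
That is s² + 6.845s + 21.67 = 0, so ω_n = 4.655 rad/s and ζ = 6.845/(2·4.655) = 0.7352.
%OS = 100·exp(−πζ/√(1−ζ²)) = 3.31%.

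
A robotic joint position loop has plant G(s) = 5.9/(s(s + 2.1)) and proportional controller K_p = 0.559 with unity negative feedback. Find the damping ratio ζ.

The closed-loop denominator is s(s+2.1) + 0.559·5.9 = s² + 2.1s + 3.298.
So ω_n² = 3.298 ⇒ ω_n = 1.816 rad/s, and ζ = 2.1/(2ω_n) = 0.578.

ζ = 0.578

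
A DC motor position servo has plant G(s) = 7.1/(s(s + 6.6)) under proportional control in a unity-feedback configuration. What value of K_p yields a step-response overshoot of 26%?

From %OS = 100·exp(−πζ/√(1−ζ²)) = 26%, ζ = −ln(0.26)/√(π²+ln²(0.26)) = 0.3941.
Characteristic equation s² + 6.6s + 7.1K_p = 0 gives ζ = 6.6/(2√(7.1K_p)).
Setting ζ = 0.3941: √(7.1K_p) = 6.6/(2·0.3941) = 8.374, so K_p = 70.12/7.1 = 9.88.

K_p = 9.88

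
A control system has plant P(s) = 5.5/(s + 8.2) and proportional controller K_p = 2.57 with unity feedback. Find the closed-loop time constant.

τ = 0.0448 s

Closed-loop transfer function: T(s) = K_p·P(s)/(1 + K_p·P(s)) = 14.13/(s + 8.2 + 14.13) = 14.13/(s + 22.34).
Time constant τ = 1/22.34 = 0.0448 s.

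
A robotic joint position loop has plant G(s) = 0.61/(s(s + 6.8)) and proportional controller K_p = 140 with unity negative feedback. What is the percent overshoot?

28.9%

The closed-loop denominator s² + 6.8s + 85.4 gives ω_n = √85.4 = 9.241 and ζ = 6.8/(2ω_n) = 0.3679.
%OS = 100·exp(−πζ/√(1−ζ²)) = 100·exp(−π·0.3679/√0.8646) = 28.9%.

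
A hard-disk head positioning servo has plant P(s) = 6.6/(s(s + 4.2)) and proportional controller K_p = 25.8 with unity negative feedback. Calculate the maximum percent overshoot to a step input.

The closed-loop denominator s² + 4.2s + 170.3 gives ω_n = √170.3 = 13.05 and ζ = 4.2/(2ω_n) = 0.1609.
%OS = 100·exp(−πζ/√(1−ζ²)) = 100·exp(−π·0.1609/√0.9741) = 59.9%.

59.9%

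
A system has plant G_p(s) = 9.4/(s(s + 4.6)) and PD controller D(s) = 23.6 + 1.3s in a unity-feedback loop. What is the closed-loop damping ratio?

Forward path: (23.6 + 1.3s)·9.4/(s(s+4.6)). The closed-loop characteristic equation is s² + (4.6 + 9.4·1.3)s + 9.4·23.6 = 0.
That is s² + 16.82s + 221.8 = 0, so ω_n = 14.89 rad/s and ζ = 16.82/(2·14.89) = 0.5646.

ζ = 0.565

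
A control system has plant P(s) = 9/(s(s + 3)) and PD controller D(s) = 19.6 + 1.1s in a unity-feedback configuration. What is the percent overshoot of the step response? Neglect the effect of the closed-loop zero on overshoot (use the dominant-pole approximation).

Forward path: (19.6 + 1.1s)·9/(s(s+3)). The closed-loop characteristic equation is s² + (3 + 9·1.1)s + 9·19.6 = 0.
That is s² + 12.9s + 176.4 = 0, so ω_n = 13.28 rad/s and ζ = 12.9/(2·13.28) = 0.4856.
%OS = 100·exp(−πζ/√(1−ζ²)) = 17.5%.

17.5%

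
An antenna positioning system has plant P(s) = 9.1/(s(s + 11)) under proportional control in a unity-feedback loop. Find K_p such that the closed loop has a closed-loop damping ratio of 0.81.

K_p = 5.07

Closed-loop characteristic equation: s² + 11s + K_p·9.1 = 0.
So ω_n = √(9.1K_p) and 2ζω_n = 11, giving ζ = 11/(2√(9.1K_p)).
Setting ζ = 0.81: √(9.1K_p) = 11/(2·0.81) = 6.79, so K_p = 46.11/9.1 = 5.07.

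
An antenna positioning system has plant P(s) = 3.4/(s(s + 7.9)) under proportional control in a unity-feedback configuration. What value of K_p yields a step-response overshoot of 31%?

From %OS = 100·exp(−πζ/√(1−ζ²)) = 31%, ζ = −ln(0.31)/√(π²+ln²(0.31)) = 0.3493.
Characteristic equation s² + 7.9s + 3.4K_p = 0 gives ζ = 7.9/(2√(3.4K_p)).
Setting ζ = 0.3493: √(3.4K_p) = 7.9/(2·0.3493) = 11.31, so K_p = 127.9/3.4 = 37.6.

K_p = 37.6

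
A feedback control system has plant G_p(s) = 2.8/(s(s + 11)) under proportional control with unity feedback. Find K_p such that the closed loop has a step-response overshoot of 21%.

K_p = 54.6

From %OS = 100·exp(−πζ/√(1−ζ²)) = 21%, ζ = −ln(0.21)/√(π²+ln²(0.21)) = 0.4449.
Characteristic equation s² + 11s + 2.8K_p = 0 gives ζ = 11/(2√(2.8K_p)).
Setting ζ = 0.4449: √(2.8K_p) = 11/(2·0.4449) = 12.36, so K_p = 152.8/2.8 = 54.6.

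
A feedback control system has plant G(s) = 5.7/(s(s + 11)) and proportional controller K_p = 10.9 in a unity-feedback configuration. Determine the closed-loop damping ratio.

The closed-loop denominator is s(s+11) + 10.9·5.7 = s² + 11s + 62.13.
So ω_n² = 62.13 ⇒ ω_n = 7.882 rad/s, and ζ = 11/(2ω_n) = 0.698.

ζ = 0.698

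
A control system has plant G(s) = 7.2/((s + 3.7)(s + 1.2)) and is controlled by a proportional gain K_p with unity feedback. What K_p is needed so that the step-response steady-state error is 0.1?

For a type-0 loop with proportional control, e_ss = 1/(1 + K_p·G(0)).
G(0) = 1.622. Require 1/(1 + K_p·1.622) = 0.1, so 1 + 1.622·K_p = 10.
K_p = (10 − 1)/1.622 = 5.55.

K_p = 5.55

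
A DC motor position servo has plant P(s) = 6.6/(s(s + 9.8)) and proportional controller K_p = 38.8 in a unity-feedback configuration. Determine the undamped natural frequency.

1 + K_p·P(s) = 0 gives s² + 9.8s + 256.1 = 0.
So ω_n² = 256.1 ⇒ ω_n = 16 rad/s, and ζ = 9.8/(2ω_n) = 0.306.

ω_n = 16 rad/s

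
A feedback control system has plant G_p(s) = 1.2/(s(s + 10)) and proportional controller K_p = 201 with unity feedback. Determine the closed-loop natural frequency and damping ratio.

1 + K_p·G_p(s) = 0 gives s² + 10s + 241.2 = 0.
So ω_n² = 241.2 ⇒ ω_n = 15.53 rad/s, and ζ = 10/(2ω_n) = 0.322.

ω_n = 15.5 rad/s, ζ = 0.322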